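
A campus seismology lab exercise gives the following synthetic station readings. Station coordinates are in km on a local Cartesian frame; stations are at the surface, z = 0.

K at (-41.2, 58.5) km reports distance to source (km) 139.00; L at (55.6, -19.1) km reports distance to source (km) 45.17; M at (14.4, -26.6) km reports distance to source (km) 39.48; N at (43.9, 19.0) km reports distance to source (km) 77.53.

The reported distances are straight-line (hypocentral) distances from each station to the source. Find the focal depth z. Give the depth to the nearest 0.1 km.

14.9 km

Each station gives a sphere (x−x_i)² + (y−y_i)² + z² = d_i² (stations at z=0).
Subtracting the K sphere from L and M: z² cancels, leaving linear equations in x and y:
193.6 x − 155.2 y = 15617.15
111.2 x − 170.2 y = 13557.56
Solving: x ≈ 35.298, y ≈ -56.595 km (keep extra digits for the depth step; rounded: 35.3, -56.6).
Then from the K sphere: z² = 139.00² − (x + 41.2)² − (y − 58.5)² with x = 35.298, y = -56.595, so z ≈ 14.906 ≈ 14.9 km.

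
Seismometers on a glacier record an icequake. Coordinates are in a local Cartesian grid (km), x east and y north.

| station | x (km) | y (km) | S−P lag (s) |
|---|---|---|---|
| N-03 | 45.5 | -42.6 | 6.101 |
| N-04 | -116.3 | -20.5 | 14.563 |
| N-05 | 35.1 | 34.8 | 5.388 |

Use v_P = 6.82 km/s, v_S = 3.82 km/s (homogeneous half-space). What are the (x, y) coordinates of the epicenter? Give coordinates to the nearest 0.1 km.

Distance from S−P lag: d = Δt · v_P v_S / (v_P − v_S) = Δt · (6.82·3.82)/(6.82−3.82) ≈ 8.6841·Δt.
So d_N-03 = 52.98, d_N-04 = 126.47, d_N-05 = 46.79 km.
Circle about each station: (x − 45.5)² + (y + 42.6)² = 52.98²; (x + 116.3)² + (y + 20.5)² = 126.47²; (x − 35.1)² + (y − 34.8)² = 46.79².
Subtracting the N-03 equation from the N-04 and N-05 equations removes the quadratic terms:
-323.6 x + 44.2 y = -3126.85
-20.8 x + 154.8 y = -824.38
Solving the 2×2 system: x ≈ 9.1, y ≈ -4.1 km.
Check against N-03 (with the unrounded x, y): √((x − 45.5)²+(y + 42.6)²) = 52.98 ≈ 52.98 km. ✓

(9.1, -4.1)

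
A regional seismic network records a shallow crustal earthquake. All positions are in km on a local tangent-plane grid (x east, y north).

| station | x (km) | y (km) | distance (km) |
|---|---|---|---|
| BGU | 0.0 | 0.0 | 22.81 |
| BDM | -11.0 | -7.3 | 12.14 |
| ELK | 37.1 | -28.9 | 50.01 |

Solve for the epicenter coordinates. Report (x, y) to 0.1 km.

Circle about each station: x² + y² = 22.81²; (x + 11.0)² + (y + 7.3)² = 12.14²; (x − 37.1)² + (y + 28.9)² = 50.01².
Subtracting the BGU equation from the BDM and ELK equations removes the quadratic terms:
-22.0 x − 14.6 y = 547.21
74.2 x − 57.8 y = 230.92
Solving the 2×2 system: x ≈ -12.0, y ≈ -19.4 km.
Check against BGU (with the unrounded x, y): √(x²+y²) = 22.81 ≈ 22.81 km. ✓

x ≈ -12.0 km, y ≈ -19.4 km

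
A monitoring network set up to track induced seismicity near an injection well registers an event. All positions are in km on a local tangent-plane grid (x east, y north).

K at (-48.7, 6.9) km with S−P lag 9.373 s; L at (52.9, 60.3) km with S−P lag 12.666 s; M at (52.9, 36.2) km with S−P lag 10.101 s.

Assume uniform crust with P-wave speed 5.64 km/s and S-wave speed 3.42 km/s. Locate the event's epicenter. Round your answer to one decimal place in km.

x ≈ 15.5 km, y ≈ -43.2 km

Distance from S−P lag: d = Δt · v_P v_S / (v_P − v_S) = Δt · (5.64·3.42)/(5.64−3.42) ≈ 8.6886·Δt.
So d_K = 81.44, d_L = 110.05, d_M = 87.76 km.
Circle about each station: (x + 48.7)² + (y − 6.9)² = 81.44²; (x − 52.9)² + (y − 60.3)² = 110.05²; (x − 52.9)² + (y − 36.2)² = 87.76².
Subtracting the K equation from the L and M equations removes the quadratic terms:
203.2 x + 106.8 y = -1463.33
203.2 x + 58.6 y = 620.21
Solving the 2×2 system: x ≈ 15.5, y ≈ -43.2 km.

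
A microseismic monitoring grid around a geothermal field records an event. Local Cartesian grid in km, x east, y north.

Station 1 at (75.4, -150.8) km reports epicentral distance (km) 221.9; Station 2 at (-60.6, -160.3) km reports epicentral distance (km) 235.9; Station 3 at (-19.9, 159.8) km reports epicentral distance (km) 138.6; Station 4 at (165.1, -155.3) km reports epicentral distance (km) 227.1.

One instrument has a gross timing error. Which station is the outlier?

Station 1

Solve using three stations at a time. Using Station 2, Station 3, Station 4 (subtract circle equations pairwise → linear system) gives (x, y) ≈ (56.8, 44.3).
Distances from that point to each station vs reported:
  Station 1: calculated 196.0 vs reported 221.9 → residual 25.9 km
  Station 2: calculated 235.9 vs reported 235.9 → residual 0.0 km
  Station 3: calculated 138.6 vs reported 138.6 → residual 0.0 km
  Station 4: calculated 227.1 vs reported 227.1 → residual 0.0 km
Station 2, Station 3, Station 4 are mutually consistent (residuals ≈ 0); Station 1 is off by 25.9 km.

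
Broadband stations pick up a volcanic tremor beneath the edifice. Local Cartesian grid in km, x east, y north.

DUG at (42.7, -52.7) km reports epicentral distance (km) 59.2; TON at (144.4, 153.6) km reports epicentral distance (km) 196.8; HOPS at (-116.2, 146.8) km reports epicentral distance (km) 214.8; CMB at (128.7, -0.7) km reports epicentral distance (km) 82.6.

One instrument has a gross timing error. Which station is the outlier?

Solve using three stations at a time. Using DUG, HOPS, CMB (subtract circle equations pairwise → linear system) gives (x, y) ≈ (46.4, 6.4).
Distances from that point to each station vs reported:
  DUG: calculated 59.2 vs reported 59.2 → residual 0.0 km
  TON: calculated 176.8 vs reported 196.8 → residual 20.0 km
  HOPS: calculated 214.8 vs reported 214.8 → residual 0.0 km
  CMB: calculated 82.6 vs reported 82.6 → residual 0.0 km
DUG, HOPS, CMB are mutually consistent (residuals ≈ 0); TON is off by 20.0 km.

TON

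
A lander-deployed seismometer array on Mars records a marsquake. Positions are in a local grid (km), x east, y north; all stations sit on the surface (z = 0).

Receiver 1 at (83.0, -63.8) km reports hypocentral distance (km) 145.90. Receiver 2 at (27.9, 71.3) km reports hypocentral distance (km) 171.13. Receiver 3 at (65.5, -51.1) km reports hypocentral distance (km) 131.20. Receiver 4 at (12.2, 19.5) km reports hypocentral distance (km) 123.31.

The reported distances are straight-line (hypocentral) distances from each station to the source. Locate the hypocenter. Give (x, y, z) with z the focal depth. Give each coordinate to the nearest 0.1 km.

Each station gives a sphere (x−x_i)² + (y−y_i)² + z² = d_i² (stations at z=0).
Subtracting the Receiver 1 sphere from Receiver 2 and Receiver 3: z² cancels, leaving linear equations in x and y:
-110.2 x + 270.2 y = -13096.01
-35.0 x + 25.4 y = 15.39
Solving: x ≈ -50.586, y ≈ -69.099 km (keep extra digits for the depth step; rounded: -50.6, -69.1).
Then from the Receiver 1 sphere: z² = 145.90² − (x − 83.0)² − (y + 63.8)² with x = -50.586, y = -69.099, so z ≈ 58.425 ≈ 58.4 km.
Check against Receiver 4 (with the unrounded solution): distance 123.31 ≈ 123.31 km. ✓

(-50.6, -69.1, 58.4)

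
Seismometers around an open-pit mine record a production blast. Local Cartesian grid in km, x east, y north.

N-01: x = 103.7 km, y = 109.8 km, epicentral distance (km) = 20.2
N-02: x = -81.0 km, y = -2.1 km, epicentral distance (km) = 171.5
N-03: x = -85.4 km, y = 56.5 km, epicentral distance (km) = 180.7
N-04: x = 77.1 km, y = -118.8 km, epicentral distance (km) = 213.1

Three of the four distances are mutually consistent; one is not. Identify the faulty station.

N-02

Solve using three stations at a time. Using N-01, N-03, N-04 (subtract circle equations pairwise → linear system) gives (x, y) ≈ (91.4, 93.8).
Distances from that point to each station vs reported:
  N-01: calculated 20.2 vs reported 20.2 → residual 0.0 km
  N-02: calculated 197.3 vs reported 171.5 → residual 25.8 km
  N-03: calculated 180.7 vs reported 180.7 → residual 0.0 km
  N-04: calculated 213.1 vs reported 213.1 → residual 0.0 km
N-01, N-03, N-04 are mutually consistent (residuals ≈ 0); N-02 is off by 25.8 km.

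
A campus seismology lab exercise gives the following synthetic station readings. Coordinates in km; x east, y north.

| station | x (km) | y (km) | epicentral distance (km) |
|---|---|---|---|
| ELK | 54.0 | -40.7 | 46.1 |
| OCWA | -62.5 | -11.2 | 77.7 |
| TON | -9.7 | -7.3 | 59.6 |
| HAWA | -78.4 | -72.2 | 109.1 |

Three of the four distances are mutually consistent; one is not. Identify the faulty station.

TON

Solve using three stations at a time. Using ELK, OCWA, HAWA (subtract circle equations pairwise → linear system) gives (x, y) ≈ (15.1, -15.9).
Distances from that point to each station vs reported:
  ELK: calculated 46.1 vs reported 46.1 → residual 0.0 km
  OCWA: calculated 77.7 vs reported 77.7 → residual 0.0 km
  TON: calculated 26.2 vs reported 59.6 → residual 33.4 km
  HAWA: calculated 109.1 vs reported 109.1 → residual 0.0 km
ELK, OCWA, HAWA are mutually consistent (residuals ≈ 0); TON is off by 33.4 km.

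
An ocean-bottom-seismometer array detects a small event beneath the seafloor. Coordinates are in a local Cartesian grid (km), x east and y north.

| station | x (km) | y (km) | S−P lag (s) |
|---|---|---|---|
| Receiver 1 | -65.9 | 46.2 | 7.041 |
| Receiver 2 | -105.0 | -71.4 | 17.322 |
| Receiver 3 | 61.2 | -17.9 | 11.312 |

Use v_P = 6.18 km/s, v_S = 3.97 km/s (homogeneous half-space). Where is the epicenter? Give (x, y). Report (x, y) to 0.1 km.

(-1.7, 90.8)

Distance from S−P lag: d = Δt · v_P v_S / (v_P − v_S) = Δt · (6.18·3.97)/(6.18−3.97) ≈ 11.1016·Δt.
So d_Receiver 1 = 78.17, d_Receiver 2 = 192.30, d_Receiver 3 = 125.58 km.
Circle about each station: (x + 65.9)² + (y − 46.2)² = 78.17²; (x + 105.0)² + (y + 71.4)² = 192.30²; (x − 61.2)² + (y + 17.9)² = 125.58².
Subtracting the Receiver 1 equation from the Receiver 2 and Receiver 3 equations removes the quadratic terms:
-78.2 x − 235.2 y = -21223.03
254.2 x − 128.2 y = -12071.19
Solving the 2×2 system: x ≈ -1.7, y ≈ 90.8 km.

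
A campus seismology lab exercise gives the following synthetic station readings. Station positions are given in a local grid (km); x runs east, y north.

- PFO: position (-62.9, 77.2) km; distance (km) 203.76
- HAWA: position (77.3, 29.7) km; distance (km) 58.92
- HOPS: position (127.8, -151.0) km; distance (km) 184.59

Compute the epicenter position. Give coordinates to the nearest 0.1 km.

Circle about each station: (x + 62.9)² + (y − 77.2)² = 203.76²; (x − 77.3)² + (y − 29.7)² = 58.92²; (x − 127.8)² + (y + 151.0)² = 184.59².
Subtracting pairs of circle equations eliminates x²+y² and gives linear equations (the radical axes):
280.4 x − 95.0 y = 34987.70
381.4 x − 456.4 y = 36662.26
Solving the 2×2 system: x ≈ 136.1, y ≈ 33.4 km.

x ≈ 136.1 km, y ≈ 33.4 km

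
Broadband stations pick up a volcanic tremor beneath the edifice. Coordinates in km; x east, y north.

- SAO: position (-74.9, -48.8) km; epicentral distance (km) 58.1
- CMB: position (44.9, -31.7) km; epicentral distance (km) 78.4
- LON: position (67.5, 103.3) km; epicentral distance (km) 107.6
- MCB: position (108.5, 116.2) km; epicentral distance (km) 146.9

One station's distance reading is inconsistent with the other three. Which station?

SAO

Solve using three stations at a time. Using CMB, LON, MCB (subtract circle equations pairwise → linear system) gives (x, y) ≈ (-7.7, 26.4).
Distances from that point to each station vs reported:
  SAO: calculated 100.8 vs reported 58.1 → residual 42.7 km
  CMB: calculated 78.4 vs reported 78.4 → residual 0.0 km
  LON: calculated 107.6 vs reported 107.6 → residual 0.0 km
  MCB: calculated 146.9 vs reported 146.9 → residual 0.0 km
CMB, LON, MCB are mutually consistent (residuals ≈ 0); SAO is off by 42.7 km.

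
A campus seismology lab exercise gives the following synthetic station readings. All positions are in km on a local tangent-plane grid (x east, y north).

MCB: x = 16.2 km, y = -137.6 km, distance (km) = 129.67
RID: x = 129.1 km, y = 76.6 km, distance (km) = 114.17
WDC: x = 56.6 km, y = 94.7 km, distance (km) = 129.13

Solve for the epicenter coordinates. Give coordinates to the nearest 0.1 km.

Circle about each station: (x − 16.2)² + (y + 137.6)² = 129.67²; (x − 129.1)² + (y − 76.6)² = 114.17²; (x − 56.6)² + (y − 94.7)² = 129.13².
Subtracting the MCB equation from the RID and WDC equations removes the quadratic terms:
225.8 x + 428.4 y = 7117.69
80.8 x + 464.6 y = -6884.80
Solving the 2×2 system: x ≈ 89.0, y ≈ -30.3 km.

x ≈ 89.0 km, y ≈ -30.3 km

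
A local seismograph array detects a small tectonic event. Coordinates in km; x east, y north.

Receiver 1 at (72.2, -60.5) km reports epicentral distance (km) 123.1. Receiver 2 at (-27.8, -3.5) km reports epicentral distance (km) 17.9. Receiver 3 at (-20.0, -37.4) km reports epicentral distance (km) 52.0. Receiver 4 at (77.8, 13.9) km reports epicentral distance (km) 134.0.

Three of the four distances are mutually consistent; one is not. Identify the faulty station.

Receiver 4

Solve using three stations at a time. Using Receiver 1, Receiver 2, Receiver 3 (subtract circle equations pairwise → linear system) gives (x, y) ≈ (-25.6, 14.3).
Distances from that point to each station vs reported:
  Receiver 1: calculated 123.1 vs reported 123.1 → residual 0.0 km
  Receiver 2: calculated 18.0 vs reported 17.9 → residual 0.1 km
  Receiver 3: calculated 52.0 vs reported 52.0 → residual 0.0 km
  Receiver 4: calculated 103.4 vs reported 134.0 → residual 30.6 km
Receiver 1, Receiver 2, Receiver 3 are mutually consistent (residuals ≈ 0); Receiver 4 is off by 30.6 km.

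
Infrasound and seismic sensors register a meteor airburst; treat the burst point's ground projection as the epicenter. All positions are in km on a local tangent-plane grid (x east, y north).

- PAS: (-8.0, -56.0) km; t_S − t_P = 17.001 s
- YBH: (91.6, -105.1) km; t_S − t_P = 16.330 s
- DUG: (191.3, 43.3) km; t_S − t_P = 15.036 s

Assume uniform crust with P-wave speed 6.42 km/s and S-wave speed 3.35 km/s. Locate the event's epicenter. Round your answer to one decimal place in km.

x ≈ 91.6 km, y ≈ 9.3 km

Distance from S−P lag: d = Δt · v_P v_S / (v_P − v_S) = Δt · (6.42·3.35)/(6.42−3.35) ≈ 7.0055·Δt.
So d_PAS = 119.10, d_YBH = 114.40, d_DUG = 105.34 km.
Circle about each station: (x + 8.0)² + (y + 56.0)² = 119.10²; (x − 91.6)² + (y + 105.1)² = 114.40²; (x − 191.3)² + (y − 43.3)² = 105.34².
Subtracting pairs of circle equations eliminates x²+y² and gives linear equations (the radical axes):
199.2 x − 98.2 y = 17334.02
398.6 x + 198.6 y = 38358.87
Solving the 2×2 system: x ≈ 91.6, y ≈ 9.3 km.
Check against PAS (with the unrounded x, y): √((x + 8.0)²+(y + 56.0)²) = 119.10 ≈ 119.10 km. ✓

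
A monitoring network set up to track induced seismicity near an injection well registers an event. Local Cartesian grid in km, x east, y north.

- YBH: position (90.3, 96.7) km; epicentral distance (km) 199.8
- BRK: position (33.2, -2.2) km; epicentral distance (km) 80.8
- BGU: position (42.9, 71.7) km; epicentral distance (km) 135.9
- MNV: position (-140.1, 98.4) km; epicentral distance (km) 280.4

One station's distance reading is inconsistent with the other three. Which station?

YBH

Solve using three stations at a time. Using BRK, BGU, MNV (subtract circle equations pairwise → linear system) gives (x, y) ≈ (95.5, -53.6).
Distances from that point to each station vs reported:
  YBH: calculated 150.4 vs reported 199.8 → residual 49.4 km
  BRK: calculated 80.8 vs reported 80.8 → residual 0.0 km
  BGU: calculated 135.9 vs reported 135.9 → residual 0.0 km
  MNV: calculated 280.4 vs reported 280.4 → residual 0.0 km
BRK, BGU, MNV are mutually consistent (residuals ≈ 0); YBH is off by 49.4 km.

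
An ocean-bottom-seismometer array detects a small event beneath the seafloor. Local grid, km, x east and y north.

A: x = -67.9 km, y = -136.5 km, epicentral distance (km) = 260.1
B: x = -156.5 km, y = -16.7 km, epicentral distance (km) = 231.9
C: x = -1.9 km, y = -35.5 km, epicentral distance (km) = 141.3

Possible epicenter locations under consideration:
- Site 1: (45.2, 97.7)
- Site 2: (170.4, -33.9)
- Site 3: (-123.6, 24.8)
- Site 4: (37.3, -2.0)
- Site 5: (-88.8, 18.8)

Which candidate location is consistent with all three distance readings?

For each candidate, compare |candidate − station| to the reported distance:
Site 1: residuals A 0.0, B 0.0, C 0.0 → max 0.0 km
Site 2: residuals A 0.7, B 95.5, C 31.0 → max 95.5 km
Site 3: residuals A 89.5, B 178.9, C 5.5 → max 178.9 km
Site 4: residuals A 89.3, B 37.5, C 89.7 → max 89.7 km
Site 5: residuals A 103.4, B 155.5, C 38.8 → max 155.5 km
Only Site 1 has all residuals ≈ 0.

Site 1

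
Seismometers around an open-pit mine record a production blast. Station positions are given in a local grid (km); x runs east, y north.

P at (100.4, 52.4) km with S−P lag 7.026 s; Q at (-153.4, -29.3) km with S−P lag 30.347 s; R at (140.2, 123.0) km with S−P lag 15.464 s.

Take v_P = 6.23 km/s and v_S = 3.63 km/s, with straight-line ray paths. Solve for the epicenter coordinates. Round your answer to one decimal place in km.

109.7 km east, -8.0 km north

Distance from S−P lag: d = Δt · v_P v_S / (v_P − v_S) = Δt · (6.23·3.63)/(6.23−3.63) ≈ 8.6980·Δt.
So d_P = 61.11, d_Q = 263.96, d_R = 134.51 km.
Circle about each station: (x − 100.4)² + (y − 52.4)² = 61.11²; (x + 153.4)² + (y + 29.3)² = 263.96²; (x − 140.2)² + (y − 123.0)² = 134.51².
Subtracting pairs of circle equations eliminates x²+y² and gives linear equations (the radical axes):
-507.6 x − 163.4 y = -54376.32
79.6 x + 141.2 y = 7600.61
Solving the 2×2 system: x ≈ 109.7, y ≈ -8.0 km.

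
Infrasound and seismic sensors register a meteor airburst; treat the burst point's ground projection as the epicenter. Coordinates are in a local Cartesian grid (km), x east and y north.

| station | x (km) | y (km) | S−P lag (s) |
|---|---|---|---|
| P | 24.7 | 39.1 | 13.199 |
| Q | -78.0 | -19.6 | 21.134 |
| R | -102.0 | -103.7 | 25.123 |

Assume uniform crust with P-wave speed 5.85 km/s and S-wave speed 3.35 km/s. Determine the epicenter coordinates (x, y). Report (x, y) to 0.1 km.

Distance from S−P lag: d = Δt · v_P v_S / (v_P − v_S) = Δt · (5.85·3.35)/(5.85−3.35) ≈ 7.8390·Δt.
So d_P = 103.47, d_Q = 165.67, d_R = 196.94 km.
Circle about each station: (x − 24.7)² + (y − 39.1)² = 103.47²; (x + 78.0)² + (y + 19.6)² = 165.67²; (x + 102.0)² + (y + 103.7)² = 196.94².
Subtracting pairs of circle equations eliminates x²+y² and gives linear equations (the radical axes):
-205.4 x − 117.4 y = -12411.25
-253.4 x − 285.6 y = -9060.53
Solving the 2×2 system: x ≈ 85.8, y ≈ -44.4 km.

(85.8, -44.4)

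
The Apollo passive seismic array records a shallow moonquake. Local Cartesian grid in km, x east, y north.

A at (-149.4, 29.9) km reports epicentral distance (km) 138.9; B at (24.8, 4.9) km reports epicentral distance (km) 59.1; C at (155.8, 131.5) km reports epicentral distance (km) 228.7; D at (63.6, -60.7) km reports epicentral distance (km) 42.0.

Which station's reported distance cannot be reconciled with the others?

Solve using three stations at a time. Using B, C, D (subtract circle equations pairwise → linear system) gives (x, y) ≈ (22.2, -54.1).
Distances from that point to each station vs reported:
  A: calculated 191.0 vs reported 138.9 → residual 52.1 km
  B: calculated 59.1 vs reported 59.1 → residual 0.0 km
  C: calculated 228.7 vs reported 228.7 → residual 0.0 km
  D: calculated 41.9 vs reported 42.0 → residual 0.1 km
B, C, D are mutually consistent (residuals ≈ 0); A is off by 52.1 km.

A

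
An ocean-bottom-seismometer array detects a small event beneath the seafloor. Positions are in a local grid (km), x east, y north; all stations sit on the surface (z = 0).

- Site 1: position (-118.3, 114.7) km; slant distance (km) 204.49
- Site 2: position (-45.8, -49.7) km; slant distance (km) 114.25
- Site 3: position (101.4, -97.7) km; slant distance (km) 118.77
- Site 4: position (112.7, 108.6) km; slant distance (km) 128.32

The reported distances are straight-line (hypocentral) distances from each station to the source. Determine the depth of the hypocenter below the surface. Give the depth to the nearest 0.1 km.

Each station gives a sphere (x−x_i)² + (y−y_i)² + z² = d_i² (stations at z=0).
Subtracting the Site 1 sphere from Site 2 and Site 3: z² cancels, leaving linear equations in x and y:
145.0 x − 328.8 y = 6179.85
439.4 x − 424.8 y = 20386.12
Solving: x ≈ 49.201, y ≈ 2.903 km (keep extra digits for the depth step; rounded: 49.2, 2.9).
Then from the Site 1 sphere: z² = 204.49² − (x + 118.3)² − (y − 114.7)² with x = 49.201, y = 2.903, so z ≈ 35.511 ≈ 35.5 km.
Check against Site 4 (with the unrounded solution): distance 128.32 ≈ 128.32 km. ✓

35.5 km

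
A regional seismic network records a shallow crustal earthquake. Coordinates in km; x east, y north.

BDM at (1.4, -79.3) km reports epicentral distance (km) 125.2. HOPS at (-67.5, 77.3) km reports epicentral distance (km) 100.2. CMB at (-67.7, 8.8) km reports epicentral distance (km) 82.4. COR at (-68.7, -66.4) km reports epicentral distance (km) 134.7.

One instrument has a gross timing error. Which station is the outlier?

HOPS

Solve using three stations at a time. Using BDM, CMB, COR (subtract circle equations pairwise → linear system) gives (x, y) ≈ (5.8, 45.7).
Distances from that point to each station vs reported:
  BDM: calculated 125.1 vs reported 125.2 → residual 0.1 km
  HOPS: calculated 79.8 vs reported 100.2 → residual 20.4 km
  CMB: calculated 82.2 vs reported 82.4 → residual 0.2 km
  COR: calculated 134.6 vs reported 134.7 → residual 0.1 km
BDM, CMB, COR are mutually consistent (residuals ≈ 0); HOPS is off by 20.4 km.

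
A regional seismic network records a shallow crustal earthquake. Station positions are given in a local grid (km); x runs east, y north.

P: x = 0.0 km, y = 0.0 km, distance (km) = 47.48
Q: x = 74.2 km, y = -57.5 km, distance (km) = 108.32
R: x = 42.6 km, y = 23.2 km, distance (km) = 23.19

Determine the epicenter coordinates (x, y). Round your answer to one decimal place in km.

x ≈ 26.2 km, y ≈ 39.6 km

Circle about each station: x² + y² = 47.48²; (x − 74.2)² + (y + 57.5)² = 108.32²; (x − 42.6)² + (y − 23.2)² = 23.19².
Subtracting the P equation from the Q and R equations removes the quadratic terms:
148.4 x − 115.0 y = -666.98
85.2 x + 46.4 y = 4069.57
Solving the 2×2 system: x ≈ 26.2, y ≈ 39.6 km.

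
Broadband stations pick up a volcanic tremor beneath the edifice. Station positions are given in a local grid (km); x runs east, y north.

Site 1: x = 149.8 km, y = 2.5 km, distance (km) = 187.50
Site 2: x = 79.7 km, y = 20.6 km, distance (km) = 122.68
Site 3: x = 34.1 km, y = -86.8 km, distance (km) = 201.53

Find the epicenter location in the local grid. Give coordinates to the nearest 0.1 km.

Circle about each station: (x − 149.8)² + (y − 2.5)² = 187.50²; (x − 79.7)² + (y − 20.6)² = 122.68²; (x − 34.1)² + (y + 86.8)² = 201.53².
Subtracting pairs of circle equations eliminates x²+y² and gives linear equations (the radical axes):
-140.2 x + 36.2 y = 4436.03
-231.4 x − 178.6 y = -19207.33
Solving the 2×2 system: x ≈ -2.9, y ≈ 111.3 km.

x ≈ -2.9 km, y ≈ 111.3 km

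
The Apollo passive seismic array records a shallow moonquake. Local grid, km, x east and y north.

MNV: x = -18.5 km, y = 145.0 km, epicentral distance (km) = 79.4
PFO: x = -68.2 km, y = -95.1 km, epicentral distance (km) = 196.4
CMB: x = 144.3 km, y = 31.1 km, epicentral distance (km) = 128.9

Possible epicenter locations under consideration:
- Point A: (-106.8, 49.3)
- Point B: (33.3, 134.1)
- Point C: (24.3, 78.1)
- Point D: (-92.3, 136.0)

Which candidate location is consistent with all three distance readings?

For each candidate, compare |candidate − station| to the reported distance:
Point A: residuals MNV 50.8, PFO 46.9, CMB 122.9 → max 122.9 km
Point B: residuals MNV 26.5, PFO 54.3, CMB 22.5 → max 54.3 km
Point C: residuals MNV 0.0, PFO 0.0, CMB 0.0 → max 0.0 km
Point D: residuals MNV 5.1, PFO 36.0, CMB 129.9 → max 129.9 km
Only Point C has all residuals ≈ 0.

Point C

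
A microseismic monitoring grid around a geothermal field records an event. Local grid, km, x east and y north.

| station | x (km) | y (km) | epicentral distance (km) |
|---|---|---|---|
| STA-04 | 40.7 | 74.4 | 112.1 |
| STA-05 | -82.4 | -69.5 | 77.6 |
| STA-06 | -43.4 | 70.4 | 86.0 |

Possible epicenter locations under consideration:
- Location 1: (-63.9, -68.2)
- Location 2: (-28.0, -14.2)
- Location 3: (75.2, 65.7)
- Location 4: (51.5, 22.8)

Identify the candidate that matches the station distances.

For each candidate, compare |candidate − station| to the reported distance:
Location 1: residuals STA-04 64.7, STA-05 59.1, STA-06 54.1 → max 64.7 km
Location 2: residuals STA-04 0.0, STA-05 0.0, STA-06 0.0 → max 0.0 km
Location 3: residuals STA-04 76.5, STA-05 130.0, STA-06 32.7 → max 130.0 km
Location 4: residuals STA-04 59.4, STA-05 85.0, STA-06 20.2 → max 85.0 km
Only Location 2 has all residuals ≈ 0.

Location 2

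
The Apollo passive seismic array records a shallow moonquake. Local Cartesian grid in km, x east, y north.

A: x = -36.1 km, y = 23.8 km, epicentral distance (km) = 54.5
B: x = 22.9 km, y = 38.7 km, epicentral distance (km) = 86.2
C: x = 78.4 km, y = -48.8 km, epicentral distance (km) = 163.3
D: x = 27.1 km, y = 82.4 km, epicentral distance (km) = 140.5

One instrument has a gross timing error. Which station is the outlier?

B

Solve using three stations at a time. Using A, C, D (subtract circle equations pairwise → linear system) gives (x, y) ≈ (-79.9, -8.7).
Distances from that point to each station vs reported:
  A: calculated 54.5 vs reported 54.5 → residual 0.0 km
  B: calculated 113.2 vs reported 86.2 → residual 27.0 km
  C: calculated 163.3 vs reported 163.3 → residual 0.0 km
  D: calculated 140.5 vs reported 140.5 → residual 0.0 km
A, C, D are mutually consistent (residuals ≈ 0); B is off by 27.0 km.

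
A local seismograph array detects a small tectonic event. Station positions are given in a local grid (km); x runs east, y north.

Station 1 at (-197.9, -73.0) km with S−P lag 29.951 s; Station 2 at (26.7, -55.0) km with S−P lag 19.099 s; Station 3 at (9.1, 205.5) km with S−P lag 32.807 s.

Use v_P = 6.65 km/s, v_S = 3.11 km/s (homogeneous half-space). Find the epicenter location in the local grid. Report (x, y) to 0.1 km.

Distance from S−P lag: d = Δt · v_P v_S / (v_P − v_S) = Δt · (6.65·3.11)/(6.65−3.11) ≈ 5.8422·Δt.
So d_Station 1 = 174.98, d_Station 2 = 111.58, d_Station 3 = 191.67 km.
Circle about each station: (x + 197.9)² + (y + 73.0)² = 174.98²; (x − 26.7)² + (y + 55.0)² = 111.58²; (x − 9.1)² + (y − 205.5)² = 191.67².
Subtracting pairs of circle equations eliminates x²+y² and gives linear equations (the radical axes):
449.2 x + 36.0 y = -22587.62
414.0 x + 557.0 y = -8299.74
Solving the 2×2 system: x ≈ -52.2, y ≈ 23.9 km.
Check against Station 1 (with the unrounded x, y): √((x + 197.9)²+(y + 73.0)²) = 174.98 ≈ 174.98 km. ✓

x ≈ -52.2 km, y ≈ 23.9 km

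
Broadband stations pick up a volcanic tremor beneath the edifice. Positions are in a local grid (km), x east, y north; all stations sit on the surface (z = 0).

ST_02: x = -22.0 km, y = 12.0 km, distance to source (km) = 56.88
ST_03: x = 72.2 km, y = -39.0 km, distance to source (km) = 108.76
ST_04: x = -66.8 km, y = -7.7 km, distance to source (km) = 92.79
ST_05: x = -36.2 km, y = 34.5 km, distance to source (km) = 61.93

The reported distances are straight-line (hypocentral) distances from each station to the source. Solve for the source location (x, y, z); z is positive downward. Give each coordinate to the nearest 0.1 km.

Each station gives a sphere (x−x_i)² + (y−y_i)² + z² = d_i² (stations at z=0).
Subtracting the ST_02 sphere from ST_03 and ST_04: z² cancels, leaving linear equations in x and y:
188.4 x − 102.0 y = -2487.56
-89.6 x − 39.4 y = -1481.12
Solving: x ≈ 3.204, y ≈ 30.306 km (keep extra digits for the depth step; rounded: 3.2, 30.3).
Then from the ST_02 sphere: z² = 56.88² − (x + 22.0)² − (y − 12.0)² with x = 3.204, y = 30.306, so z ≈ 47.592 ≈ 47.6 km.
Check against ST_05 (with the unrounded solution): distance 61.93 ≈ 61.93 km. ✓

(3.2, 30.3, 47.6)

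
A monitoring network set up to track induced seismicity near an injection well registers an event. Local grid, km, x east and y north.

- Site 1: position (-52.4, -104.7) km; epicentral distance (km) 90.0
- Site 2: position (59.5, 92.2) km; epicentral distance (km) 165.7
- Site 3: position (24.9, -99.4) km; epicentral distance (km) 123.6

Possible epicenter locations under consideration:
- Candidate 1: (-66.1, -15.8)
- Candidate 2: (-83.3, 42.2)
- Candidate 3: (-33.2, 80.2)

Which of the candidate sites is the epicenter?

Candidate 1

For each candidate, compare |candidate − station| to the reported distance:
Candidate 1: residuals Site 1 0.1, Site 2 0.1, Site 3 0.0 → max 0.1 km
Candidate 2: residuals Site 1 60.1, Site 2 14.4, Site 3 54.6 → max 60.1 km
Candidate 3: residuals Site 1 95.9, Site 2 72.2, Site 3 65.2 → max 95.9 km
Only Candidate 1 has all residuals ≈ 0.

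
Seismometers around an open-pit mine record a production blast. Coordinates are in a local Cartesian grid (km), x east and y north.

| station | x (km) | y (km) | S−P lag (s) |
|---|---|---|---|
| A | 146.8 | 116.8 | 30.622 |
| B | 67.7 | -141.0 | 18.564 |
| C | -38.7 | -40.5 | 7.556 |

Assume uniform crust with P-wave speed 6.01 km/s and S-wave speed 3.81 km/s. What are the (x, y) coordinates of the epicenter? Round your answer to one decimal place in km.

(-111.8, -69.5)

Distance from S−P lag: d = Δt · v_P v_S / (v_P − v_S) = Δt · (6.01·3.81)/(6.01−3.81) ≈ 10.4082·Δt.
So d_A = 318.72, d_B = 193.22, d_C = 78.64 km.
Circle about each station: (x − 146.8)² + (y − 116.8)² = 318.72²; (x − 67.7)² + (y + 141.0)² = 193.22²; (x + 38.7)² + (y + 40.5)² = 78.64².
Subtracting the A equation from the B and C equations removes the quadratic terms:
-158.2 x − 515.6 y = 53520.28
-371.0 x − 314.6 y = 63343.65
Solving the 2×2 system: x ≈ -111.8, y ≈ -69.5 km.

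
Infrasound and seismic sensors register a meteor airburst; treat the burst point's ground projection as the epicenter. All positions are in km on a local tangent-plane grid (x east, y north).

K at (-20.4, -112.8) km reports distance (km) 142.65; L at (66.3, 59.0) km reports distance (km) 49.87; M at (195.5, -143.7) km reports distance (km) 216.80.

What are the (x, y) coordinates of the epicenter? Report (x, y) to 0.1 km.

Circle about each station: (x + 20.4)² + (y + 112.8)² = 142.65²; (x − 66.3)² + (y − 59.0)² = 49.87²; (x − 195.5)² + (y + 143.7)² = 216.80².
Subtracting pairs of circle equations eliminates x²+y² and gives linear equations (the radical axes):
173.4 x + 343.6 y = 12598.70
431.8 x − 61.8 y = 19076.72
Solving the 2×2 system: x ≈ 46.1, y ≈ 13.4 km.
Check against K (with the unrounded x, y): √((x + 20.4)²+(y + 112.8)²) = 142.65 ≈ 142.65 km. ✓

(46.1, 13.4)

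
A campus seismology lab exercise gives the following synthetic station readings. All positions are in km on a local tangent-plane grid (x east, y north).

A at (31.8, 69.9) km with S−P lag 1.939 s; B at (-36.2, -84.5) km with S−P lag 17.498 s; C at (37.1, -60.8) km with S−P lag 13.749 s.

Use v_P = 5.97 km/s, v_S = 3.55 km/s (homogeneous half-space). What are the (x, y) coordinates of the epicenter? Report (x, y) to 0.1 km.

19.4 km east, 58.3 km north

Distance from S−P lag: d = Δt · v_P v_S / (v_P − v_S) = Δt · (5.97·3.55)/(5.97−3.55) ≈ 8.7576·Δt.
So d_A = 16.98, d_B = 153.24, d_C = 120.41 km.
Circle about each station: (x − 31.8)² + (y − 69.9)² = 16.98²; (x + 36.2)² + (y + 84.5)² = 153.24²; (x − 37.1)² + (y + 60.8)² = 120.41².
Subtracting the A equation from the B and C equations removes the quadratic terms:
-136.0 x − 308.8 y = -20640.74
10.6 x − 261.4 y = -15034.45
Solving the 2×2 system: x ≈ 19.4, y ≈ 58.3 km.
Check against A (with the unrounded x, y): √((x − 31.8)²+(y − 69.9)²) = 16.99 ≈ 16.98 km. ✓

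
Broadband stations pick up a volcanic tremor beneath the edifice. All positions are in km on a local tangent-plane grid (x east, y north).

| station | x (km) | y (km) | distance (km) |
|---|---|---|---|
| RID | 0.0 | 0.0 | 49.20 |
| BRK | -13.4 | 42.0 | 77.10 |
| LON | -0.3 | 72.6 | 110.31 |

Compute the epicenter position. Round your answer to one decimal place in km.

Circle about each station: x² + y² = 49.20²; (x + 13.4)² + (y − 42.0)² = 77.10²; (x + 0.3)² + (y − 72.6)² = 110.31².
Subtracting pairs of circle equations eliminates x²+y² and gives linear equations (the radical axes):
-26.8 x + 84.0 y = -1580.21
-0.6 x + 145.2 y = -4476.81
Solving the 2×2 system: x ≈ -38.2, y ≈ -31.0 km.

(-38.2, -31.0)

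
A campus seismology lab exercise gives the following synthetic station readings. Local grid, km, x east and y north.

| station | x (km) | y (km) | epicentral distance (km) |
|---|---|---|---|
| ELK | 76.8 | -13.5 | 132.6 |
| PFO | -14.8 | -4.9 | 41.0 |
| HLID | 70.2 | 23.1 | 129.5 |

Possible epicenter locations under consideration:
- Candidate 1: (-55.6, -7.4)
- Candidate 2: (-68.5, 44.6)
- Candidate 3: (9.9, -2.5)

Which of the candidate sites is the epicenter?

Candidate 1

For each candidate, compare |candidate − station| to the reported distance:
Candidate 1: residuals ELK 0.1, PFO 0.1, HLID 0.1 → max 0.1 km
Candidate 2: residuals ELK 23.9, PFO 32.0, HLID 10.9 → max 32.0 km
Candidate 3: residuals ELK 64.8, PFO 16.2, HLID 64.0 → max 64.8 km
Only Candidate 1 has all residuals ≈ 0.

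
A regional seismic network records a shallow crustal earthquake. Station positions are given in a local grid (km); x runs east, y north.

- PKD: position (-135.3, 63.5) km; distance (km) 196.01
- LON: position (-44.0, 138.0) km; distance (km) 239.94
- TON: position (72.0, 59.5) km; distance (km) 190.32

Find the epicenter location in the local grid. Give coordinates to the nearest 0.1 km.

Circle about each station: (x + 135.3)² + (y − 63.5)² = 196.01²; (x + 44.0)² + (y − 138.0)² = 239.94²; (x − 72.0)² + (y − 59.5)² = 190.32².
Subtracting the PKD equation from the LON and TON equations removes the quadratic terms:
182.6 x + 149.0 y = -20509.62
414.6 x − 8.0 y = -11415.87
Solving the 2×2 system: x ≈ -29.5, y ≈ -101.5 km.

-29.5 km east, -101.5 km north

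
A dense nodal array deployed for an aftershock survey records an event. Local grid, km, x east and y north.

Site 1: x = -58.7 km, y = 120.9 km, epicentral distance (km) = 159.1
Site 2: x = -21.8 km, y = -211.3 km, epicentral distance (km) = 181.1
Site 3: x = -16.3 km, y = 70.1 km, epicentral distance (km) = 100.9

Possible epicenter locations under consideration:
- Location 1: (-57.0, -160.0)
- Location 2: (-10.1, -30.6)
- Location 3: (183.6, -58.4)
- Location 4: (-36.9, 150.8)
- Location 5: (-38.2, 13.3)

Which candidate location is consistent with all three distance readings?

Location 2

For each candidate, compare |candidate − station| to the reported distance:
Location 1: residuals Site 1 121.8, Site 2 118.9, Site 3 132.8 → max 132.8 km
Location 2: residuals Site 1 0.0, Site 2 0.0, Site 3 0.0 → max 0.0 km
Location 3: residuals Site 1 142.3, Site 2 75.0, Site 3 136.7 → max 142.3 km
Location 4: residuals Site 1 122.1, Site 2 181.3, Site 3 17.6 → max 181.3 km
Location 5: residuals Site 1 49.6, Site 2 44.1, Site 3 40.0 → max 49.6 km
Only Location 2 has all residuals ≈ 0.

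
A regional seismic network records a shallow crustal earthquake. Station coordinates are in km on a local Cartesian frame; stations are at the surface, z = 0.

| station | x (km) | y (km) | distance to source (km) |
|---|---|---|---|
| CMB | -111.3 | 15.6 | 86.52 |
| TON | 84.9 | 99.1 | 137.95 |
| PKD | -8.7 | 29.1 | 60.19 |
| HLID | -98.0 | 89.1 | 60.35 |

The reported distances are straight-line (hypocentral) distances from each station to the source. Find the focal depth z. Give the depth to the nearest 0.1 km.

depth ≈ 24.9 km

Each station gives a sphere (x−x_i)² + (y−y_i)² + z² = d_i² (stations at z=0).
Subtracting the CMB sphere from TON and PKD: z² cancels, leaving linear equations in x and y:
392.4 x + 167.0 y = -7146.72
205.2 x + 27.0 y = -7845.68
Solving: x ≈ -47.195, y ≈ 68.098 km (keep extra digits for the depth step; rounded: -47.2, 68.1).
Then from the CMB sphere: z² = 86.52² − (x + 111.3)² − (y − 15.6)² with x = -47.195, y = 68.098, so z ≈ 24.904 ≈ 24.9 km.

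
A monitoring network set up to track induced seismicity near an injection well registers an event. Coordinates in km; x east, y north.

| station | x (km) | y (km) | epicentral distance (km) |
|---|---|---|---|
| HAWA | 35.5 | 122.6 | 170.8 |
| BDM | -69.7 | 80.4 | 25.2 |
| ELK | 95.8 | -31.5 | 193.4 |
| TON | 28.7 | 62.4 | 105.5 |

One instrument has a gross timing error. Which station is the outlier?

Solve using three stations at a time. Using BDM, ELK, TON (subtract circle equations pairwise → linear system) gives (x, y) ≈ (-76.6, 56.1).
Distances from that point to each station vs reported:
  HAWA: calculated 130.4 vs reported 170.8 → residual 40.4 km
  BDM: calculated 25.3 vs reported 25.2 → residual 0.1 km
  ELK: calculated 193.4 vs reported 193.4 → residual 0.0 km
  TON: calculated 105.5 vs reported 105.5 → residual 0.0 km
BDM, ELK, TON are mutually consistent (residuals ≈ 0); HAWA is off by 40.4 km.

HAWA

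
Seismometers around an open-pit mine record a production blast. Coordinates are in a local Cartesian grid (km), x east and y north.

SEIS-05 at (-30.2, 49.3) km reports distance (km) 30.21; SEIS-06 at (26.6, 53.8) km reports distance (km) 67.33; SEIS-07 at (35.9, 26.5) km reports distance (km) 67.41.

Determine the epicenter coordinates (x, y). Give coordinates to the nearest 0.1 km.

-31.1 km east, 19.1 km north

Circle about each station: (x + 30.2)² + (y − 49.3)² = 30.21²; (x − 26.6)² + (y − 53.8)² = 67.33²; (x − 35.9)² + (y − 26.5)² = 67.41².
Subtracting pairs of circle equations eliminates x²+y² and gives linear equations (the radical axes):
113.6 x + 9.0 y = -3361.21
132.2 x − 45.6 y = -4982.93
Solving the 2×2 system: x ≈ -31.1, y ≈ 19.1 km.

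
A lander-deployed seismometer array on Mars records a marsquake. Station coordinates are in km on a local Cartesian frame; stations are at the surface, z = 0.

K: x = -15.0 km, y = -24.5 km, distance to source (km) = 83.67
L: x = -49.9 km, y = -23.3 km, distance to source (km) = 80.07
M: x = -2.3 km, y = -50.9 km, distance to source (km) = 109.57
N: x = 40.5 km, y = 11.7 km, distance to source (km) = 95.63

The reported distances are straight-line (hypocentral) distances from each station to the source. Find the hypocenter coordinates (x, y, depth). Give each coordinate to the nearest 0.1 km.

Each station gives a sphere (x−x_i)² + (y−y_i)² + z² = d_i² (stations at z=0).
Subtracting the K sphere from L and M: z² cancels, leaving linear equations in x and y:
-69.8 x + 2.4 y = 2797.11
25.4 x − 52.8 y = -3234.07
Solving: x ≈ -38.606, y ≈ 42.680 km (keep extra digits for the depth step; rounded: -38.6, 42.7).
Then from the K sphere: z² = 83.67² − (x + 15.0)² − (y + 24.5)² with x = -38.606, y = 42.680, so z ≈ 43.935 ≈ 43.9 km.
Check against N (with the unrounded solution): distance 95.64 ≈ 95.63 km. ✓

(-38.6, 42.7, 43.9)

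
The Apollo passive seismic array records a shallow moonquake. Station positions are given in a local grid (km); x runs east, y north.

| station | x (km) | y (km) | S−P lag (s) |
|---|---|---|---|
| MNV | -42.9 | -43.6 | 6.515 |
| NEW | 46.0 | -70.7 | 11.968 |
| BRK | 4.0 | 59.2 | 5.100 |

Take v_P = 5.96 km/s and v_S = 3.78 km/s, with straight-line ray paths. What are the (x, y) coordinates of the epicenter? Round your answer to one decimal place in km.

(-34.5, 23.2)

Distance from S−P lag: d = Δt · v_P v_S / (v_P − v_S) = Δt · (5.96·3.78)/(5.96−3.78) ≈ 10.3343·Δt.
So d_MNV = 67.33, d_NEW = 123.68, d_BRK = 52.70 km.
Circle about each station: (x + 42.9)² + (y + 43.6)² = 67.33²; (x − 46.0)² + (y + 70.7)² = 123.68²; (x − 4.0)² + (y − 59.2)² = 52.70².
Subtracting pairs of circle equations eliminates x²+y² and gives linear equations (the radical axes):
177.8 x − 54.2 y = -7390.29
93.8 x + 205.6 y = 1535.31
Solving the 2×2 system: x ≈ -34.5, y ≈ 23.2 km.
Check against MNV (with the unrounded x, y): √((x + 42.9)²+(y + 43.6)²) = 67.33 ≈ 67.33 km. ✓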